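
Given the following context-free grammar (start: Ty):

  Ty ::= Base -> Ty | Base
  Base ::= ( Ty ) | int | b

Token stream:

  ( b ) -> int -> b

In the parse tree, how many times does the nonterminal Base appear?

[Ty [Base ( [Ty [Base b]] )] -> [Ty [Base int] -> [Ty [Base b]]]]

4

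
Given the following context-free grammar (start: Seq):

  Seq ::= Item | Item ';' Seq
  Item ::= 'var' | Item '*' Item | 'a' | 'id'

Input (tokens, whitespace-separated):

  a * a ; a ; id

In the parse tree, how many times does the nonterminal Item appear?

5

[Seq [Item [Item a] * [Item a]] ; [Seq [Item a] ; [Seq [Item id]]]]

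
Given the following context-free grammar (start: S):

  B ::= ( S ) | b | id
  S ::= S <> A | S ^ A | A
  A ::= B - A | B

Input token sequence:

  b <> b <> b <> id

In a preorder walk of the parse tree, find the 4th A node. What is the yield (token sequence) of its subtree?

id

[S [S [S [S [A [B b]]] <> [A [B b]]] <> [A [B b]]] <> [A [B id]]]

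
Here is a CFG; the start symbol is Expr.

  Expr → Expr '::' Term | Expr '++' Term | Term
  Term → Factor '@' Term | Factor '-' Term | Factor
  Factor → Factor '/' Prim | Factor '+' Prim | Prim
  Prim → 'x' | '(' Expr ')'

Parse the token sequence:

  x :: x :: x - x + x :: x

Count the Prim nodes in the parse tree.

[Expr [Expr [Expr [Expr [Term [Factor [Prim x]]]] :: [Term [Factor [Prim x]]]] :: [Term [Factor [Prim x]] - [Term [Factor [Factor [Prim x]] + [Prim x]]]]] :: [Term [Factor [Prim x]]]]

6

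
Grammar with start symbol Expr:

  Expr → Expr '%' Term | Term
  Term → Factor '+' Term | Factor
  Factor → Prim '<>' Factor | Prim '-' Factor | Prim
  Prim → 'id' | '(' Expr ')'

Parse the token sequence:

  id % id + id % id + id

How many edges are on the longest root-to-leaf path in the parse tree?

6

[Expr [Expr [Expr [Term [Factor [Prim id]]]] % [Term [Factor [Prim id]] + [Term [Factor [Prim id]]]]] % [Term [Factor [Prim id]] + [Term [Factor [Prim id]]]]]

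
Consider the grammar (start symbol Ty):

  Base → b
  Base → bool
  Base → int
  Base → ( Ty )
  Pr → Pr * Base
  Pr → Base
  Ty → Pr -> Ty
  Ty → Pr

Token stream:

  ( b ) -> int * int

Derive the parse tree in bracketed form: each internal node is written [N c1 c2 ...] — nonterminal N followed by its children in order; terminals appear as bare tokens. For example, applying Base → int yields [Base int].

[Ty [Pr [Base ( [Ty [Pr [Base b]]] )]] -> [Ty [Pr [Pr [Base int]] * [Base int]]]]

Ty
Pr -> Ty
Base -> Ty
( Ty ) -> Ty
( Pr ) -> Ty
( Base ) -> Ty
( b ) -> Ty
( b ) -> Pr
( b ) -> Pr * Base
( b ) -> Base * Base
( b ) -> int * Base
( b ) -> int * int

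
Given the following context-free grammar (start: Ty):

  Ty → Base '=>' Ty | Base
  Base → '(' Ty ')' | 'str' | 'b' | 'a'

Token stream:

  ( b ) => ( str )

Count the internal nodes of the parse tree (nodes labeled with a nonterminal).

8

[Ty [Base ( [Ty [Base b]] )] => [Ty [Base ( [Ty [Base str]] )]]]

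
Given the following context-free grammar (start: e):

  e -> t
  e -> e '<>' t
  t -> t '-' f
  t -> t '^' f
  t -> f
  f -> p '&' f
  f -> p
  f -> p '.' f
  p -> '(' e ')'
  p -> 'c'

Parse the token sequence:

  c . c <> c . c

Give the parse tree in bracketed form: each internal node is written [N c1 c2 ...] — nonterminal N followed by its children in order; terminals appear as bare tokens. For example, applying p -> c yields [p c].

[e [e [t [f [p c] . [f [p c]]]]] <> [t [f [p c] . [f [p c]]]]]

e
e <> t
t <> t
f <> t
p . f <> t
c . f <> t
c . p <> t
c . c <> t
c . c <> f
c . c <> p . f
c . c <> c . f
c . c <> c . p
c . c <> c . c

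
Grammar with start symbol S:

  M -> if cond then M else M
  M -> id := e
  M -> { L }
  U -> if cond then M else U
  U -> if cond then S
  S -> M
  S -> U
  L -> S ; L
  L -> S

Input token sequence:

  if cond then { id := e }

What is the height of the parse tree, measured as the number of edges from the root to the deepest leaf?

[S [U if cond then [S [M { [L [S [M id := e]]] }]]]]

7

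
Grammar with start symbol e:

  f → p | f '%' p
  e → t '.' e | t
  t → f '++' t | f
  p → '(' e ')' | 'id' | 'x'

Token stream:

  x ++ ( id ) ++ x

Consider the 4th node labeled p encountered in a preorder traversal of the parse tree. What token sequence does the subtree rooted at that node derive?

[e [t [f [p x]] ++ [t [f [p ( [e [t [f [p id]]]] )]] ++ [t [f [p x]]]]]]

x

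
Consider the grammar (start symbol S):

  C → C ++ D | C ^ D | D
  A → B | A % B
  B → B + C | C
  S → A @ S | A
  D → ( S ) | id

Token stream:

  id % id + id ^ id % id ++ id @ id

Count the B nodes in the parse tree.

[S [A [A [A [B [C [D id]]]] % [B [B [C [D id]]] + [C [C [D id]] ^ [D id]]]] % [B [C [C [D id]] ++ [D id]]]] @ [S [A [B [C [D id]]]]]]

5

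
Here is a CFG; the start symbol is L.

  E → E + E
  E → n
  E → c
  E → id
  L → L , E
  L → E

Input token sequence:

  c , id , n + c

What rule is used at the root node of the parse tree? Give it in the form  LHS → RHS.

[L [L [L [E c]] , [E id]] , [E [E n] + [E c]]]

L → L , E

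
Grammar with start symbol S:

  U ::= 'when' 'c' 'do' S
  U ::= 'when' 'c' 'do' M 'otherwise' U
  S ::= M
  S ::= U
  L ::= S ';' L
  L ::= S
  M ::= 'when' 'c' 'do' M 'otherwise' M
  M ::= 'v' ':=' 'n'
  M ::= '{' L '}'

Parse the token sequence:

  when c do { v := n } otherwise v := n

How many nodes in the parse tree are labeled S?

[S [M when c do [M { [L [S [M v := n]]] }] otherwise [M v := n]]]

2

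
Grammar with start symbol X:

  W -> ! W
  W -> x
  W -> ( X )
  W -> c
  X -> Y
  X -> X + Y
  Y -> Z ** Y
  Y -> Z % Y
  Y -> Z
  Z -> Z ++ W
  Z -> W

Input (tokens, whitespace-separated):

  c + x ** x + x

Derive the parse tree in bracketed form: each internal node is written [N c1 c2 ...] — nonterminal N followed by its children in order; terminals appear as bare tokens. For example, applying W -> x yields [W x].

X
X + Y
X + Y + Y
Y + Y + Y
Z + Y + Y
W + Y + Y
c + Y + Y
c + Z ** Y + Y
c + W ** Y + Y
c + x ** Y + Y
c + x ** Z + Y
c + x ** W + Y
c + x ** x + Y
c + x ** x + Z
c + x ** x + W
c + x ** x + x

[X [X [X [Y [Z [W c]]]] + [Y [Z [W x]] ** [Y [Z [W x]]]]] + [Y [Z [W x]]]]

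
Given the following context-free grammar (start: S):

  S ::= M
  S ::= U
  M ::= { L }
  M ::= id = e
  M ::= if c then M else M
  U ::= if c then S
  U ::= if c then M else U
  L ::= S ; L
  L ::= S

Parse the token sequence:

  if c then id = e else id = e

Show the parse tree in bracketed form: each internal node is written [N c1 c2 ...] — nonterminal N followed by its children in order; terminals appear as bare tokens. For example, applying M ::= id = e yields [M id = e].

[S [M if c then [M id = e] else [M id = e]]]

S
M
if c then M else M
if c then id = e else M
if c then id = e else id = e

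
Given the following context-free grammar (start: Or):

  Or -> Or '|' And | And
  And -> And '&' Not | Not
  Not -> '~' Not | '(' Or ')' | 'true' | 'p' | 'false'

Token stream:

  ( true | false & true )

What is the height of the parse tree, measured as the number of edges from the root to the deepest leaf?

7

[Or [And [Not ( [Or [Or [And [Not true]]] | [And [And [Not false]] & [Not true]]] )]]]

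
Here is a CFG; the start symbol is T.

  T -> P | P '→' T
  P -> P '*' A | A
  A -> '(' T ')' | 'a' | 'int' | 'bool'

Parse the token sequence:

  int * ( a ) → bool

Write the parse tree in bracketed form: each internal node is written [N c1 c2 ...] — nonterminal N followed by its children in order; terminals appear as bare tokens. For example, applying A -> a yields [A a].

T
P → T
P * A → T
A * A → T
int * A → T
int * ( T ) → T
int * ( P ) → T
int * ( A ) → T
int * ( a ) → T
int * ( a ) → P
int * ( a ) → A
int * ( a ) → bool

[T [P [P [A int]] * [A ( [T [P [A a]]] )]] → [T [P [A bool]]]]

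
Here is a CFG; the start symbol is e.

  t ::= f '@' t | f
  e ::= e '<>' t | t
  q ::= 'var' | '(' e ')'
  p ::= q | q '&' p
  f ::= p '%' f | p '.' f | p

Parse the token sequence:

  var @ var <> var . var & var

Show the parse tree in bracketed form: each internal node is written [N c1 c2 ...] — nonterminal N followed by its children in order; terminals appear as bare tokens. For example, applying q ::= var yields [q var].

e
e <> t
t <> t
f @ t <> t
p @ t <> t
q @ t <> t
var @ t <> t
var @ f <> t
var @ p <> t
var @ q <> t
var @ var <> t
var @ var <> f
var @ var <> p . f
var @ var <> q . f
var @ var <> var . f
var @ var <> var . p
var @ var <> var . q & p
var @ var <> var . var & p
var @ var <> var . var & q
var @ var <> var . var & var

[e [e [t [f [p [q var]]] @ [t [f [p [q var]]]]]] <> [t [f [p [q var]] . [f [p [q var] & [p [q var]]]]]]]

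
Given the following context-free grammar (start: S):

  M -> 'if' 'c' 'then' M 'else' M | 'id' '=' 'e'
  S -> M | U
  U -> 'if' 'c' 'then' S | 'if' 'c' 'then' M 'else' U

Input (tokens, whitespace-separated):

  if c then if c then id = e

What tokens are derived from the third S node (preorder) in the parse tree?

[S [U if c then [S [U if c then [S [M id = e]]]]]]

id = e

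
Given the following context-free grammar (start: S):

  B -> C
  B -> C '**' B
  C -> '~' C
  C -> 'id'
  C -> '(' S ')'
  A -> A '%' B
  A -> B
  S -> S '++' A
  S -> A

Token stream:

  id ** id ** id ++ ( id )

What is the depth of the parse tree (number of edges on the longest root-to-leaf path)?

[S [S [A [B [C id] ** [B [C id] ** [B [C id]]]]]] ++ [A [B [C ( [S [A [B [C id]]]] )]]]]

8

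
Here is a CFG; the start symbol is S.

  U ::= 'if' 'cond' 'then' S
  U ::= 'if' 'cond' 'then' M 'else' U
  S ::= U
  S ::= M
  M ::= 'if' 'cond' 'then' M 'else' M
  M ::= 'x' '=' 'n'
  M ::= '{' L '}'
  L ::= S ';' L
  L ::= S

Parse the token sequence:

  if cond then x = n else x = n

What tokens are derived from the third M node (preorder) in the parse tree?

[S [M if cond then [M x = n] else [M x = n]]]

x = n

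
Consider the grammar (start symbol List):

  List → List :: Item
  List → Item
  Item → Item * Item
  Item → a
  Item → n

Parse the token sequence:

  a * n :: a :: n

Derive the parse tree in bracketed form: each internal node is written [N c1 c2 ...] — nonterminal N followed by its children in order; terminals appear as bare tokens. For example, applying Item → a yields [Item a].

List
List :: Item
List :: Item :: Item
Item :: Item :: Item
Item * Item :: Item :: Item
a * Item :: Item :: Item
a * n :: Item :: Item
a * n :: a :: Item
a * n :: a :: n

[List [List [List [Item [Item a] * [Item n]]] :: [Item a]] :: [Item n]]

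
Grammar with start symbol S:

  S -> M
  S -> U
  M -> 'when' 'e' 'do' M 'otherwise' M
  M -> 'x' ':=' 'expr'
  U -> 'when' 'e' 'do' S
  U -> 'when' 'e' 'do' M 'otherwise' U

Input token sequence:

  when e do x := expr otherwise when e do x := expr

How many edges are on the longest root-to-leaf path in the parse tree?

5

[S [U when e do [M x := expr] otherwise [U when e do [S [M x := expr]]]]]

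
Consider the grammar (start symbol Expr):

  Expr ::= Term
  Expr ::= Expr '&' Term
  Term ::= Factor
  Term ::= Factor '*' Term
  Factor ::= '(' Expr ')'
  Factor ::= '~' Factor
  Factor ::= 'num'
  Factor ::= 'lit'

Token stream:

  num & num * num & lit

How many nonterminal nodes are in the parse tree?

[Expr [Expr [Expr [Term [Factor num]]] & [Term [Factor num] * [Term [Factor num]]]] & [Term [Factor lit]]]

11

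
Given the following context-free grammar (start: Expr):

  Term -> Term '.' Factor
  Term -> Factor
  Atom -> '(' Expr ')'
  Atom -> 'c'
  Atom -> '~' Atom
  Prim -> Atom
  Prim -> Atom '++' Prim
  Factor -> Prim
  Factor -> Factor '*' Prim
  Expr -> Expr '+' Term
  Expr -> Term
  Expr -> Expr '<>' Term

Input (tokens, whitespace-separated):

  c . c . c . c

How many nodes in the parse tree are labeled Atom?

[Expr [Term [Term [Term [Term [Factor [Prim [Atom c]]]] . [Factor [Prim [Atom c]]]] . [Factor [Prim [Atom c]]]] . [Factor [Prim [Atom c]]]]]

4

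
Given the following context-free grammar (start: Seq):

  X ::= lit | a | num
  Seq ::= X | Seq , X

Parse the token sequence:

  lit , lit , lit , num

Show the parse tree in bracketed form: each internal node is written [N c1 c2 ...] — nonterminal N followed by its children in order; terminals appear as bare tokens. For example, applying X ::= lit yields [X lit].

[Seq [Seq [Seq [Seq [X lit]] , [X lit]] , [X lit]] , [X num]]

Seq
Seq , X
Seq , X , X
Seq , X , X , X
X , X , X , X
lit , X , X , X
lit , lit , X , X
lit , lit , lit , X
lit , lit , lit , num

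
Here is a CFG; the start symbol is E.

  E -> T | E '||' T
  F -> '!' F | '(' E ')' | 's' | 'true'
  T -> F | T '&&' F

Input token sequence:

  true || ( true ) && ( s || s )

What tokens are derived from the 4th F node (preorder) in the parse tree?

( s || s )

[E [E [T [F true]]] || [T [T [F ( [E [T [F true]]] )]] && [F ( [E [E [T [F s]]] || [T [F s]]] )]]]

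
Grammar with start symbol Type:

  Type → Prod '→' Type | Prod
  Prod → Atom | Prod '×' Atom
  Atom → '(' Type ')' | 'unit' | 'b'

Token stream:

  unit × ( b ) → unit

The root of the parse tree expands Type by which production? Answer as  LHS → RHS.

[Type [Prod [Prod [Atom unit]] × [Atom ( [Type [Prod [Atom b]]] )]] → [Type [Prod [Atom unit]]]]

Type → Prod '→' Type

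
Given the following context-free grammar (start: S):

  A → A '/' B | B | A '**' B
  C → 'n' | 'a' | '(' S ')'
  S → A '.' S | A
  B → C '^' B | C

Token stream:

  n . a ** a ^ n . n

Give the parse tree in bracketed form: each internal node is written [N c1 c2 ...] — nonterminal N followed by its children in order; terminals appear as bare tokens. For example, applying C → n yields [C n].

S
A . S
B . S
C . S
n . S
n . A . S
n . A ** B . S
n . B ** B . S
n . C ** B . S
n . a ** B . S
n . a ** C ^ B . S
n . a ** a ^ B . S
n . a ** a ^ C . S
n . a ** a ^ n . S
n . a ** a ^ n . A
n . a ** a ^ n . B
n . a ** a ^ n . C
n . a ** a ^ n . n

[S [A [B [C n]]] . [S [A [A [B [C a]]] ** [B [C a] ^ [B [C n]]]] . [S [A [B [C n]]]]]]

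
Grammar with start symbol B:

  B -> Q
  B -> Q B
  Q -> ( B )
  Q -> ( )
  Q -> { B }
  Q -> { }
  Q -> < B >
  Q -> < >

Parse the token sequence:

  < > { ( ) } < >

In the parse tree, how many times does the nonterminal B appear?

4

[B [Q < >] [B [Q { [B [Q ( )]] }] [B [Q < >]]]]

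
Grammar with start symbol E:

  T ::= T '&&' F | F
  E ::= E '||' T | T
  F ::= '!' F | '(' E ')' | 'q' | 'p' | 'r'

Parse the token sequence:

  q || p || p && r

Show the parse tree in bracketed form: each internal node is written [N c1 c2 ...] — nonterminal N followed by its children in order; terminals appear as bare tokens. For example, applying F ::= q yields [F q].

E
E || T
E || T || T
T || T || T
F || T || T
q || T || T
q || F || T
q || p || T
q || p || T && F
q || p || F && F
q || p || p && F
q || p || p && r

[E [E [E [T [F q]]] || [T [F p]]] || [T [T [F p]] && [F r]]]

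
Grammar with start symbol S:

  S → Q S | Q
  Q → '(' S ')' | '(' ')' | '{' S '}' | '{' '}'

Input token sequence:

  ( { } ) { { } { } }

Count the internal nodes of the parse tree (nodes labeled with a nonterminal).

10

[S [Q ( [S [Q { }]] )] [S [Q { [S [Q { }] [S [Q { }]]] }]]]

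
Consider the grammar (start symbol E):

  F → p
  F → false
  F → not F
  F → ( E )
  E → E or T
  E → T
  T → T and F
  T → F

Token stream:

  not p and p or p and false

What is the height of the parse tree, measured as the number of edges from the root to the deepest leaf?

6

[E [E [T [T [F not [F p]]] and [F p]]] or [T [T [F p]] and [F false]]]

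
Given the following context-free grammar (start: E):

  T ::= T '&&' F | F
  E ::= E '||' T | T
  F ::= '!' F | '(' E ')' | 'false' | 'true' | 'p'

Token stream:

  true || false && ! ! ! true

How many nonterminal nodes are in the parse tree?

[E [E [T [F true]]] || [T [T [F false]] && [F ! [F ! [F ! [F true]]]]]]

11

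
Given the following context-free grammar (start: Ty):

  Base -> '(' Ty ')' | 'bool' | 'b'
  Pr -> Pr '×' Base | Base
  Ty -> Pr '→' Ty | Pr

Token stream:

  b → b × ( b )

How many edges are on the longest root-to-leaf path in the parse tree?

[Ty [Pr [Base b]] → [Ty [Pr [Pr [Base b]] × [Base ( [Ty [Pr [Base b]]] )]]]]

7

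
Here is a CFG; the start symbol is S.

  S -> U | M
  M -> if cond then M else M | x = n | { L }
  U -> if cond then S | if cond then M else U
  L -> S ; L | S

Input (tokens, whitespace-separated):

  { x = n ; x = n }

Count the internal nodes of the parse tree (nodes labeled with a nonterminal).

8

[S [M { [L [S [M x = n]] ; [L [S [M x = n]]]] }]]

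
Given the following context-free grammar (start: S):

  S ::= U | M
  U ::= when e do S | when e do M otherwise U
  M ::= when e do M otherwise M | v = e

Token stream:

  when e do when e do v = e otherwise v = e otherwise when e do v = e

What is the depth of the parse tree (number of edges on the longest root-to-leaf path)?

[S [U when e do [M when e do [M v = e] otherwise [M v = e]] otherwise [U when e do [S [M v = e]]]]]

5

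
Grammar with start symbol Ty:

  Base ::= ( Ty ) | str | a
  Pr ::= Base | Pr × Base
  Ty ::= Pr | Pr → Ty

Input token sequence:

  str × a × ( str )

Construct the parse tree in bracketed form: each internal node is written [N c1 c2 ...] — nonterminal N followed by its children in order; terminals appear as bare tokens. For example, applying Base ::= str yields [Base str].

[Ty [Pr [Pr [Pr [Base str]] × [Base a]] × [Base ( [Ty [Pr [Base str]]] )]]]

Ty
Pr
Pr × Base
Pr × Base × Base
Base × Base × Base
str × Base × Base
str × a × Base
str × a × ( Ty )
str × a × ( Pr )
str × a × ( Base )
str × a × ( str )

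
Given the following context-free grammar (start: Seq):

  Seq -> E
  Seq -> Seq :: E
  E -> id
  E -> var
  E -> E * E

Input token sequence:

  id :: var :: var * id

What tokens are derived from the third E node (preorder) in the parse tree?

[Seq [Seq [Seq [E id]] :: [E var]] :: [E [E var] * [E id]]]

var * id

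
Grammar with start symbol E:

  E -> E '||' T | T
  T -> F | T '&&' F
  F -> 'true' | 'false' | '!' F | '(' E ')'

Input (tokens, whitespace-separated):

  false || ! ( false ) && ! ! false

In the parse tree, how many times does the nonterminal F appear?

7

[E [E [T [F false]]] || [T [T [F ! [F ( [E [T [F false]]] )]]] && [F ! [F ! [F false]]]]]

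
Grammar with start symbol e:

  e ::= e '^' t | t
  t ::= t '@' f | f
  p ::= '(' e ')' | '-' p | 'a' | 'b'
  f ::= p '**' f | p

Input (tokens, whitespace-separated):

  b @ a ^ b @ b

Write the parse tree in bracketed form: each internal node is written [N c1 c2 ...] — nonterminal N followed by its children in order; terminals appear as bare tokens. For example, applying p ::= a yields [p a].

[e [e [t [t [f [p b]]] @ [f [p a]]]] ^ [t [t [f [p b]]] @ [f [p b]]]]

e
e ^ t
t ^ t
t @ f ^ t
f @ f ^ t
p @ f ^ t
b @ f ^ t
b @ p ^ t
b @ a ^ t
b @ a ^ t @ f
b @ a ^ f @ f
b @ a ^ p @ f
b @ a ^ b @ f
b @ a ^ b @ p
b @ a ^ b @ b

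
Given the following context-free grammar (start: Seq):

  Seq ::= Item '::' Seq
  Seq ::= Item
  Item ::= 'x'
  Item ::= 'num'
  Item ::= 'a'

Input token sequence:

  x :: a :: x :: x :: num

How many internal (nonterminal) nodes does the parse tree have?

[Seq [Item x] :: [Seq [Item a] :: [Seq [Item x] :: [Seq [Item x] :: [Seq [Item num]]]]]]

10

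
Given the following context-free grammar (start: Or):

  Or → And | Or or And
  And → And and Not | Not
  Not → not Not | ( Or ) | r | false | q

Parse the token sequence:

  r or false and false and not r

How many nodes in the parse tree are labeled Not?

[Or [Or [And [Not r]]] or [And [And [And [Not false]] and [Not false]] and [Not not [Not r]]]]

5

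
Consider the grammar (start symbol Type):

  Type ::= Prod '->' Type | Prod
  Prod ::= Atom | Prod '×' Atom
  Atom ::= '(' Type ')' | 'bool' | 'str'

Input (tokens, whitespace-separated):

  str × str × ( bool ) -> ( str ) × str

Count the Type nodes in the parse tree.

4

[Type [Prod [Prod [Prod [Atom str]] × [Atom str]] × [Atom ( [Type [Prod [Atom bool]]] )]] -> [Type [Prod [Prod [Atom ( [Type [Prod [Atom str]]] )]] × [Atom str]]]]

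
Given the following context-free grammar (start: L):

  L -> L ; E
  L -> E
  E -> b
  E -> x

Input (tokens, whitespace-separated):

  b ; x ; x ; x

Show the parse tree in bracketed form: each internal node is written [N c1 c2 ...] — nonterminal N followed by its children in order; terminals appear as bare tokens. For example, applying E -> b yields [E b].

[L [L [L [L [E b]] ; [E x]] ; [E x]] ; [E x]]

L
L ; E
L ; E ; E
L ; E ; E ; E
E ; E ; E ; E
b ; E ; E ; E
b ; x ; E ; E
b ; x ; x ; E
b ; x ; x ; x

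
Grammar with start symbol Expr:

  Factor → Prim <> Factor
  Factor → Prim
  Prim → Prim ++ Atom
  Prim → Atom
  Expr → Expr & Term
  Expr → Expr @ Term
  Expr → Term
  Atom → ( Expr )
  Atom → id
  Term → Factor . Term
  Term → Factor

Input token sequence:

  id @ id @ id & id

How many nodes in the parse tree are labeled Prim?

4

[Expr [Expr [Expr [Expr [Term [Factor [Prim [Atom id]]]]] @ [Term [Factor [Prim [Atom id]]]]] @ [Term [Factor [Prim [Atom id]]]]] & [Term [Factor [Prim [Atom id]]]]]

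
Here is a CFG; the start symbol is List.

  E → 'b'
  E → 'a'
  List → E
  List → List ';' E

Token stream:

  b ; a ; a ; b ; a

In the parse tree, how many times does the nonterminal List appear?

5

[List [List [List [List [List [E b]] ; [E a]] ; [E a]] ; [E b]] ; [E a]]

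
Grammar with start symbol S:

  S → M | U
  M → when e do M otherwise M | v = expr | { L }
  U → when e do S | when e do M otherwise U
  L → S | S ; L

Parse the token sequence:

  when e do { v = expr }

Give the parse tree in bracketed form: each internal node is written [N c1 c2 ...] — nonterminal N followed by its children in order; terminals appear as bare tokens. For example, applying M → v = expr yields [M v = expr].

[S [U when e do [S [M { [L [S [M v = expr]]] }]]]]

S
U
when e do S
when e do M
when e do { L }
when e do { S }
when e do { M }
when e do { v = expr }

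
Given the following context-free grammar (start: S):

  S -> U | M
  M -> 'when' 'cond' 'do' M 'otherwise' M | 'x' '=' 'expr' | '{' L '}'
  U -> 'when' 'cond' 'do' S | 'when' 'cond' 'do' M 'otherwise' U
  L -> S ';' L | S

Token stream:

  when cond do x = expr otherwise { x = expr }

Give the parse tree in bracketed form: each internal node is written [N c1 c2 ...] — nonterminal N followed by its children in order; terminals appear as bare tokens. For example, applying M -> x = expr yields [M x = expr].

S
M
when cond do M otherwise M
when cond do x = expr otherwise M
when cond do x = expr otherwise { L }
when cond do x = expr otherwise { S }
when cond do x = expr otherwise { M }
when cond do x = expr otherwise { x = expr }

[S [M when cond do [M x = expr] otherwise [M { [L [S [M x = expr]]] }]]]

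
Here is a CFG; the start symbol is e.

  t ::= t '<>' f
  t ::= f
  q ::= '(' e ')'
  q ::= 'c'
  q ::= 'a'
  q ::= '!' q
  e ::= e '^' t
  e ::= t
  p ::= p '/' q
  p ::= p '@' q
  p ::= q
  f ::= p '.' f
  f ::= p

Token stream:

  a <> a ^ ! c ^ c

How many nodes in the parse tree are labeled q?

[e [e [e [t [t [f [p [q a]]]] <> [f [p [q a]]]]] ^ [t [f [p [q ! [q c]]]]]] ^ [t [f [p [q c]]]]]

5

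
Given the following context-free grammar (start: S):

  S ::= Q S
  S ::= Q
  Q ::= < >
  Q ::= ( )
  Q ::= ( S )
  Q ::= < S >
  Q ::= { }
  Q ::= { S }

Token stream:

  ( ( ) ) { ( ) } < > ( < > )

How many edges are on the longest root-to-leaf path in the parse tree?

[S [Q ( [S [Q ( )]] )] [S [Q { [S [Q ( )]] }] [S [Q < >] [S [Q ( [S [Q < >]] )]]]]]

7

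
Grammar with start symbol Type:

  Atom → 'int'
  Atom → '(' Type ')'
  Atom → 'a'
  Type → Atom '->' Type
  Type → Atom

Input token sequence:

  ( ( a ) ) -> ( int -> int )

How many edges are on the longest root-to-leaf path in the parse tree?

[Type [Atom ( [Type [Atom ( [Type [Atom a]] )]] )] -> [Type [Atom ( [Type [Atom int] -> [Type [Atom int]]] )]]]

6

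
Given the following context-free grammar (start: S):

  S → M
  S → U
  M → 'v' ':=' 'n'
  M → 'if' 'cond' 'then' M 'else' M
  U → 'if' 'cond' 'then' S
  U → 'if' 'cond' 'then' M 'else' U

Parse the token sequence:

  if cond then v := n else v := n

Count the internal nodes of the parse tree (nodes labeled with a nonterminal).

4

[S [M if cond then [M v := n] else [M v := n]]]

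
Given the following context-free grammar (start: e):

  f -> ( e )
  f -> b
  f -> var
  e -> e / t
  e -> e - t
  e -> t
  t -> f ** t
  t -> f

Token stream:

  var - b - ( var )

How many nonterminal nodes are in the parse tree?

12

[e [e [e [t [f var]]] - [t [f b]]] - [t [f ( [e [t [f var]]] )]]]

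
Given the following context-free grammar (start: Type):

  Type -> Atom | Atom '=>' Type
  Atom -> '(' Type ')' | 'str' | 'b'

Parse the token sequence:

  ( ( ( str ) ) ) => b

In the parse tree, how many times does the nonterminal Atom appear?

[Type [Atom ( [Type [Atom ( [Type [Atom ( [Type [Atom str]] )]] )]] )] => [Type [Atom b]]]

5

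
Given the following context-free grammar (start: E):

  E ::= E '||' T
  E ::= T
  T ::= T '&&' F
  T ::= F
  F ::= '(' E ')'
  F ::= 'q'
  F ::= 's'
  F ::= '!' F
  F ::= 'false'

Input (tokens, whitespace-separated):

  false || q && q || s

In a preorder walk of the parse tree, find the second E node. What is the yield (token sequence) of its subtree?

[E [E [E [T [F false]]] || [T [T [F q]] && [F q]]] || [T [F s]]]

false || q && q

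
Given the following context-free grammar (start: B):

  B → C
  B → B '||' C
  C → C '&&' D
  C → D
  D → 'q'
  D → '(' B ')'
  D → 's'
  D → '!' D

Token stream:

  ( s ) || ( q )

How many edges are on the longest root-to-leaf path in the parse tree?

7

[B [B [C [D ( [B [C [D s]]] )]]] || [C [D ( [B [C [D q]]] )]]]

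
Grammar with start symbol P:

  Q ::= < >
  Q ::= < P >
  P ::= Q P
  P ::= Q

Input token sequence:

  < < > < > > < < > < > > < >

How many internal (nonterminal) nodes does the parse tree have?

[P [Q < [P [Q < >] [P [Q < >]]] >] [P [Q < [P [Q < >] [P [Q < >]]] >] [P [Q < >]]]]

14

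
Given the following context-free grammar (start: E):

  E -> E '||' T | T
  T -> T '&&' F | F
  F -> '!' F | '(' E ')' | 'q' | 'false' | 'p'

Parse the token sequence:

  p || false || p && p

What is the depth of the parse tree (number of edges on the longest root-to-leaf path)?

5

[E [E [E [T [F p]]] || [T [F false]]] || [T [T [F p]] && [F p]]]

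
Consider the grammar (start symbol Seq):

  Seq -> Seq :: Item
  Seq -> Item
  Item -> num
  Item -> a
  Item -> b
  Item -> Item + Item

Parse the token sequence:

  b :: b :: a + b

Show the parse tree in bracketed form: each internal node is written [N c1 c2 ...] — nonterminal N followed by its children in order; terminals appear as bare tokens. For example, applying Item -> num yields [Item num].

Seq
Seq :: Item
Seq :: Item :: Item
Item :: Item :: Item
b :: Item :: Item
b :: b :: Item
b :: b :: Item + Item
b :: b :: a + Item
b :: b :: a + b

[Seq [Seq [Seq [Item b]] :: [Item b]] :: [Item [Item a] + [Item b]]]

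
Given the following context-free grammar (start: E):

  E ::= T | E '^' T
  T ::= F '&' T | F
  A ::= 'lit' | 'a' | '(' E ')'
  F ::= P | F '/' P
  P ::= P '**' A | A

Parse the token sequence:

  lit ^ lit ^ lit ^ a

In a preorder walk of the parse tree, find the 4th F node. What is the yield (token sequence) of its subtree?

[E [E [E [E [T [F [P [A lit]]]]] ^ [T [F [P [A lit]]]]] ^ [T [F [P [A lit]]]]] ^ [T [F [P [A a]]]]]

a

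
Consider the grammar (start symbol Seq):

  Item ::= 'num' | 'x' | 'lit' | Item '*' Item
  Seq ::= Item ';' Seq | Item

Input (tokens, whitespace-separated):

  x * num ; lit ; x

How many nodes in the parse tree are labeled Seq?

3

[Seq [Item [Item x] * [Item num]] ; [Seq [Item lit] ; [Seq [Item x]]]]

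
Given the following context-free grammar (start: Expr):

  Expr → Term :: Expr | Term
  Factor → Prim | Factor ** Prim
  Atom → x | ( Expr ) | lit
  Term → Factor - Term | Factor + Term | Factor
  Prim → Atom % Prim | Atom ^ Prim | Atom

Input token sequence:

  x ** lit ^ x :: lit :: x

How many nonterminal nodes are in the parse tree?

20

[Expr [Term [Factor [Factor [Prim [Atom x]]] ** [Prim [Atom lit] ^ [Prim [Atom x]]]]] :: [Expr [Term [Factor [Prim [Atom lit]]]] :: [Expr [Term [Factor [Prim [Atom x]]]]]]]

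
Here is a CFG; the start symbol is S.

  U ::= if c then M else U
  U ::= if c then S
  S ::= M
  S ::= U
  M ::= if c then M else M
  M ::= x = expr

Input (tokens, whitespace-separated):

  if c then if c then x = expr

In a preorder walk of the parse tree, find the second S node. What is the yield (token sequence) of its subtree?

[S [U if c then [S [U if c then [S [M x = expr]]]]]]

if c then x = expr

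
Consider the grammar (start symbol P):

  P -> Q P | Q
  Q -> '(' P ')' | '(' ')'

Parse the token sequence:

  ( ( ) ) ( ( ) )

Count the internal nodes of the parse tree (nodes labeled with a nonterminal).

[P [Q ( [P [Q ( )]] )] [P [Q ( [P [Q ( )]] )]]]

8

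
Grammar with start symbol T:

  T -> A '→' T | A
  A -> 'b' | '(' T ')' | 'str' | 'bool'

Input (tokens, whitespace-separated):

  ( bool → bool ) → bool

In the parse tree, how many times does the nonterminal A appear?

4

[T [A ( [T [A bool] → [T [A bool]]] )] → [T [A bool]]]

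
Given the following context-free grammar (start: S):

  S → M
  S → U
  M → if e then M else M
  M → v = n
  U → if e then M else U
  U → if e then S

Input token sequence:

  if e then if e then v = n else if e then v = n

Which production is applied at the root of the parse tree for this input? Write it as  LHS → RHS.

[S [U if e then [S [U if e then [M v = n] else [U if e then [S [M v = n]]]]]]]

S → U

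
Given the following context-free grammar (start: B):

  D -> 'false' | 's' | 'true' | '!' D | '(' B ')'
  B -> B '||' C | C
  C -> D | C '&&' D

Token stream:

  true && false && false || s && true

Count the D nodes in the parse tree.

[B [B [C [C [C [D true]] && [D false]] && [D false]]] || [C [C [D s]] && [D true]]]

5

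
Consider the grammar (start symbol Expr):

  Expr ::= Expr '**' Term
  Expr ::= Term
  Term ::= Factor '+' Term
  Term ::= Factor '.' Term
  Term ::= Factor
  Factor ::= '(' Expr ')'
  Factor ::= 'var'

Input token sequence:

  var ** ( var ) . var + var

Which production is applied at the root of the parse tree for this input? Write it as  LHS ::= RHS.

[Expr [Expr [Term [Factor var]]] ** [Term [Factor ( [Expr [Term [Factor var]]] )] . [Term [Factor var] + [Term [Factor var]]]]]

Expr ::= Expr '**' Term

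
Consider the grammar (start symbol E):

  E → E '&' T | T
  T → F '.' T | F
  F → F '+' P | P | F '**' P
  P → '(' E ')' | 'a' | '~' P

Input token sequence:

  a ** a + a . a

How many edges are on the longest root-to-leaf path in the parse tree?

6

[E [T [F [F [F [P a]] ** [P a]] + [P a]] . [T [F [P a]]]]]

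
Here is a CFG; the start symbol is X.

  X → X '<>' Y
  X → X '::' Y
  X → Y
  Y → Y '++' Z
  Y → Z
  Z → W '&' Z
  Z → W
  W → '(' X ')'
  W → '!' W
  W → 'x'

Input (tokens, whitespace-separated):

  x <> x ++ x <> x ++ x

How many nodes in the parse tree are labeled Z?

5

[X [X [X [Y [Z [W x]]]] <> [Y [Y [Z [W x]]] ++ [Z [W x]]]] <> [Y [Y [Z [W x]]] ++ [Z [W x]]]]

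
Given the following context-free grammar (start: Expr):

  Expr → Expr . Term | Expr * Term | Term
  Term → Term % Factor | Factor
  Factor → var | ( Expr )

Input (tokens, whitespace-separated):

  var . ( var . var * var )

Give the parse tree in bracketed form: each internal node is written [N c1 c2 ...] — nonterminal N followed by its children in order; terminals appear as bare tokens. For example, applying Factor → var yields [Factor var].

Expr
Expr . Term
Term . Term
Factor . Term
var . Term
var . Factor
var . ( Expr )
var . ( Expr * Term )
var . ( Expr . Term * Term )
var . ( Term . Term * Term )
var . ( Factor . Term * Term )
var . ( var . Term * Term )
var . ( var . Factor * Term )
var . ( var . var * Term )
var . ( var . var * Factor )
var . ( var . var * var )

[Expr [Expr [Term [Factor var]]] . [Term [Factor ( [Expr [Expr [Expr [Term [Factor var]]] . [Term [Factor var]]] * [Term [Factor var]]] )]]]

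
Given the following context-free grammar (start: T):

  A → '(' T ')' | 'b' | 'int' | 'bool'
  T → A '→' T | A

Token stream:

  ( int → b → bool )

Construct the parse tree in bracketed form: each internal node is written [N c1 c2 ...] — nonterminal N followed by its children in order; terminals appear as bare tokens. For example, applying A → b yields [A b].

T
A
( T )
( A → T )
( int → T )
( int → A → T )
( int → b → T )
( int → b → A )
( int → b → bool )

[T [A ( [T [A int] → [T [A b] → [T [A bool]]]] )]]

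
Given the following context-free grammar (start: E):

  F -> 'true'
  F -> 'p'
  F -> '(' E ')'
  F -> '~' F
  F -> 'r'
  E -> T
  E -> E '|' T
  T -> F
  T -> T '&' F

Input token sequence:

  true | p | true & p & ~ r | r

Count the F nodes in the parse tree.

7

[E [E [E [E [T [F true]]] | [T [F p]]] | [T [T [T [F true]] & [F p]] & [F ~ [F r]]]] | [T [F r]]]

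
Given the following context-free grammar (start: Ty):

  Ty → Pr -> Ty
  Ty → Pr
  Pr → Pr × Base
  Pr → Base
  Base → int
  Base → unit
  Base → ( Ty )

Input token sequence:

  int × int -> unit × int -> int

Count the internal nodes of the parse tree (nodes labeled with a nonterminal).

[Ty [Pr [Pr [Base int]] × [Base int]] -> [Ty [Pr [Pr [Base unit]] × [Base int]] -> [Ty [Pr [Base int]]]]]

13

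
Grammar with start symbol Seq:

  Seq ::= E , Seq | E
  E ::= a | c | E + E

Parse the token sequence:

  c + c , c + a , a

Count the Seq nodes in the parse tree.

3

[Seq [E [E c] + [E c]] , [Seq [E [E c] + [E a]] , [Seq [E a]]]]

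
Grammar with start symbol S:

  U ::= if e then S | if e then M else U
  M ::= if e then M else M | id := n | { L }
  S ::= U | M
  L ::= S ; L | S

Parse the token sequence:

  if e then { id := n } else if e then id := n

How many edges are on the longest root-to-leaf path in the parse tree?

6

[S [U if e then [M { [L [S [M id := n]]] }] else [U if e then [S [M id := n]]]]]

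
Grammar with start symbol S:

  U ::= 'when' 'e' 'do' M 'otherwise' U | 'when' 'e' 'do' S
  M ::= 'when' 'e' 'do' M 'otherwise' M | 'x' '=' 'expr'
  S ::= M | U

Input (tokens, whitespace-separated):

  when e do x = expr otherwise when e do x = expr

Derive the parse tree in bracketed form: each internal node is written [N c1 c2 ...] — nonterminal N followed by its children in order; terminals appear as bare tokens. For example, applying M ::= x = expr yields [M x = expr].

[S [U when e do [M x = expr] otherwise [U when e do [S [M x = expr]]]]]

S
U
when e do M otherwise U
when e do x = expr otherwise U
when e do x = expr otherwise when e do S
when e do x = expr otherwise when e do M
when e do x = expr otherwise when e do x = expr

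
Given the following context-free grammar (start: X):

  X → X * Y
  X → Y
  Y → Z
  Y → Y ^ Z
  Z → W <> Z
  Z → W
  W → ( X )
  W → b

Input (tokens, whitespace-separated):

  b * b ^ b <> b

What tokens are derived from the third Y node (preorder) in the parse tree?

b

[X [X [Y [Z [W b]]]] * [Y [Y [Z [W b]]] ^ [Z [W b] <> [Z [W b]]]]]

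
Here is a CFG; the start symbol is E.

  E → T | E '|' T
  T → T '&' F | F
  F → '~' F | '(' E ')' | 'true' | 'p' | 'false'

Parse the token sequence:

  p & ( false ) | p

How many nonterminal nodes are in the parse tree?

11

[E [E [T [T [F p]] & [F ( [E [T [F false]]] )]]] | [T [F p]]]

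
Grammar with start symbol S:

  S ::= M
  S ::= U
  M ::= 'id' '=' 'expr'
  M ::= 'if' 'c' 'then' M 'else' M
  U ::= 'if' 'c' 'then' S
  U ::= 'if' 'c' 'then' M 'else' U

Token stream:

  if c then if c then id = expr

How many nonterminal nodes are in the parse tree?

6

[S [U if c then [S [U if c then [S [M id = expr]]]]]]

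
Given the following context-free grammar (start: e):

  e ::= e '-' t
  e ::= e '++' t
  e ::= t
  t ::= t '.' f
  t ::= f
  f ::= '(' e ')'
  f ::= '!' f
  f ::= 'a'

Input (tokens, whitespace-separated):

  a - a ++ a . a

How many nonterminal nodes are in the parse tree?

[e [e [e [t [f a]]] - [t [f a]]] ++ [t [t [f a]] . [f a]]]

11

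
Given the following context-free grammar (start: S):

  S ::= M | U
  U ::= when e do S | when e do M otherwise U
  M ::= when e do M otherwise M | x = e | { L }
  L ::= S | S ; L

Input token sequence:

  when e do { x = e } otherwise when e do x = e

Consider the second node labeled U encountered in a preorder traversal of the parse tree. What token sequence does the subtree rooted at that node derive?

when e do x = e

[S [U when e do [M { [L [S [M x = e]]] }] otherwise [U when e do [S [M x = e]]]]]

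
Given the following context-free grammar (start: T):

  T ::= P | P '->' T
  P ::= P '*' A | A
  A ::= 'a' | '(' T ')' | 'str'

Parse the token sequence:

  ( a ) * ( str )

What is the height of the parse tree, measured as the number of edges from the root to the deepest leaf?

7

[T [P [P [A ( [T [P [A a]]] )]] * [A ( [T [P [A str]]] )]]]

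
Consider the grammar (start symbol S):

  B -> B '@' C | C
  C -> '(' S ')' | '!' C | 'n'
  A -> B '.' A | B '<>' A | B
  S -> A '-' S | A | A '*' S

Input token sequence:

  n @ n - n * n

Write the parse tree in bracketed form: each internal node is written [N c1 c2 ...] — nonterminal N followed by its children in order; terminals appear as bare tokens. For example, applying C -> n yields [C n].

[S [A [B [B [C n]] @ [C n]]] - [S [A [B [C n]]] * [S [A [B [C n]]]]]]

S
A - S
B - S
B @ C - S
C @ C - S
n @ C - S
n @ n - S
n @ n - A * S
n @ n - B * S
n @ n - C * S
n @ n - n * S
n @ n - n * A
n @ n - n * B
n @ n - n * C
n @ n - n * n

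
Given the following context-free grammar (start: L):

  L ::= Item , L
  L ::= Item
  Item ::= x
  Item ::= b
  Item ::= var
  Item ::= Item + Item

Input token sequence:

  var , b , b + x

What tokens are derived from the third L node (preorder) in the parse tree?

[L [Item var] , [L [Item b] , [L [Item [Item b] + [Item x]]]]]

b + x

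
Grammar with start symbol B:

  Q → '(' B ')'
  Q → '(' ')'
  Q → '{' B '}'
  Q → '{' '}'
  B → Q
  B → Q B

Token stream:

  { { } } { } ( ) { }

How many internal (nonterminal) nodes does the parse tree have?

10

[B [Q { [B [Q { }]] }] [B [Q { }] [B [Q ( )] [B [Q { }]]]]]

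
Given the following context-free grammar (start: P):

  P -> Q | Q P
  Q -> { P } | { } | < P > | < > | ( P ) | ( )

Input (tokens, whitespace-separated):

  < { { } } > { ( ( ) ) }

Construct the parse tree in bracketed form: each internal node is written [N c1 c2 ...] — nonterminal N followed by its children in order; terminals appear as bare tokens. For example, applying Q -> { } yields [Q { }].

P
Q P
< P > P
< Q > P
< { P } > P
< { Q } > P
< { { } } > P
< { { } } > Q
< { { } } > { P }
< { { } } > { Q }
< { { } } > { ( P ) }
< { { } } > { ( Q ) }
< { { } } > { ( ( ) ) }

[P [Q < [P [Q { [P [Q { }]] }]] >] [P [Q { [P [Q ( [P [Q ( )]] )]] }]]]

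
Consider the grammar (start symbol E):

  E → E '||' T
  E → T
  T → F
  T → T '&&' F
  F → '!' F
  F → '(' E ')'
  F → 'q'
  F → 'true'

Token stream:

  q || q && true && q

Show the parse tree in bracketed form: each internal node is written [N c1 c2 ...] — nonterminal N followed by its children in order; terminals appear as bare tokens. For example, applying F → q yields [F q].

E
E || T
T || T
F || T
q || T
q || T && F
q || T && F && F
q || F && F && F
q || q && F && F
q || q && true && F
q || q && true && q

[E [E [T [F q]]] || [T [T [T [F q]] && [F true]] && [F q]]]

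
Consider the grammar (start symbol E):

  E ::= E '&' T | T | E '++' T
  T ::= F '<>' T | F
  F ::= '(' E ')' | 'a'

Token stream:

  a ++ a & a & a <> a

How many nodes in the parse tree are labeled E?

[E [E [E [E [T [F a]]] ++ [T [F a]]] & [T [F a]]] & [T [F a] <> [T [F a]]]]

4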